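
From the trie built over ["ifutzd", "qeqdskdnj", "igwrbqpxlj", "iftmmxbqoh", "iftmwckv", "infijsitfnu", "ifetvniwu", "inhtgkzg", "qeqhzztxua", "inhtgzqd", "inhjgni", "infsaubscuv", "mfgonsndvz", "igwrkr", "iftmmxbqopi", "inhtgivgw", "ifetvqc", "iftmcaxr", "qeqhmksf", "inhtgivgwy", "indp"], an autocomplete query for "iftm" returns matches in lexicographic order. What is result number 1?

iftmcaxr

Filter for "iftm…" and sort: "iftmcaxr", "iftmmxbqoh", "iftmmxbqopi", "iftmwckv"
Position 1: iftmcaxr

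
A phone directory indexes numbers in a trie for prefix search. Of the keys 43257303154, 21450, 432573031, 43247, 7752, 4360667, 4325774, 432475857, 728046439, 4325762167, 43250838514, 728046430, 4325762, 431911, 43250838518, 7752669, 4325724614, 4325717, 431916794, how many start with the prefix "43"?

14

Traverse to the node for "43", then collect every word in that subtree.
Matches: "431911", "431916794", "43247", "432475857", "43250838514", "43250838518", "4325717", "4325724614", "432573031", "43257303154", "4325762", "4325762167", "4325774", "4360667"
Count: 14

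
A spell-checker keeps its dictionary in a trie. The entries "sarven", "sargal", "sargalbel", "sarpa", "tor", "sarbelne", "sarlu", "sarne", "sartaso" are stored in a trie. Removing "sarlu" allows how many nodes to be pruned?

Walk "sarlu" from the leaf back toward the root, removing each node that no remaining word uses.
The suffix "lu" (2 nodes) is used only by "sarlu"; the node for "sar" still has the child "v", so pruning stops there.
Nodes removed: 2

2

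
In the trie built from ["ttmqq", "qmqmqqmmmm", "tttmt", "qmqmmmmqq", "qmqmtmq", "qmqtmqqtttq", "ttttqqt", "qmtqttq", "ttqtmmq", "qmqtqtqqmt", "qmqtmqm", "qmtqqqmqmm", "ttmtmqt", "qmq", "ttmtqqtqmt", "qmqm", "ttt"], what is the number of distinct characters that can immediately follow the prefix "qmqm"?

3

Follow the path "qmqm" to its node, then look at its outgoing edges.
Characters that immediately follow "qmqm" among the stored strings: {m, q, t}.
That node has 3 child edges.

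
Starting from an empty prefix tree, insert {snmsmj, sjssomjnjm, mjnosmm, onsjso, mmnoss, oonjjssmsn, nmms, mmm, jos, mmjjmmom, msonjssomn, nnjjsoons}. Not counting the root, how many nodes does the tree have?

Trace insertions, counting only characters that open a new branch:
  "snmsmj" → 6 new (s, n, m, s, m, j)
  "sjssomjnjm" → prefix "s" already present; 9 new (j, s, s, o, m, j, n, j, m)
  "mjnosmm" → 7 new (m, j, n, o, s, m, m)
  "onsjso" → 6 new (o, n, s, j, s, o)
  "mmnoss" → prefix "m" already present; 5 new (m, n, o, s, s)
  "oonjjssmsn" → prefix "o" already present; 9 new (o, n, j, j, s, s, m, s, n)
  "nmms" → 4 new (n, m, m, s)
  "mmm" → prefix "mm" already present; 1 new (m)
  "jos" → 3 new (j, o, s)
  "mmjjmmom" → prefix "mm" already present; 6 new (j, j, m, m, o, m)
  "msonjssomn" → prefix "m" already present; 9 new (s, o, n, j, s, s, o, m, n)
  "nnjjsoons" → prefix "n" already present; 8 new (n, j, j, s, o, o, n, s)
Total nodes = 6 + 9 + 7 + 6 + 5 + 9 + 4 + 1 + 3 + 6 + 9 + 8 = 73

73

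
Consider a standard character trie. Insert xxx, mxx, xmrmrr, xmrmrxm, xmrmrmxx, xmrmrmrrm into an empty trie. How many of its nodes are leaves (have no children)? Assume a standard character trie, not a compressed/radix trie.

Leaves are exactly the stored words that no other stored word extends.
Those words: "mxx", "xmrmrmrrm", "xmrmrmxx", "xmrmrr", "xmrmrxm", "xxx"
Leaf count: 6

6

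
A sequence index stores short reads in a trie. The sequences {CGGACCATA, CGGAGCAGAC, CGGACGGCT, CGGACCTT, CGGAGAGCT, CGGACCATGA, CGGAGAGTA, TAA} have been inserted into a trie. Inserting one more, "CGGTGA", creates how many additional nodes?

3

"CGG" is already a path in the trie; the remaining "TGA" must be added.
New nodes needed: |"CGGTGA"| − 3 = 6 − 3 = 3.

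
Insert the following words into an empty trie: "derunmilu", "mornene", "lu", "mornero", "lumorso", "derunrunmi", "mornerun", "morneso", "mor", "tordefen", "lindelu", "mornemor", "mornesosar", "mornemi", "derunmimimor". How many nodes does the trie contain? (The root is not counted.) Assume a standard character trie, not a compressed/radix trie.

60

For each word, the new-node count is its length minus the longest prefix already in the trie:
  "derunmilu" → 9 new (d, e, r, u, n, m, i, l, u)
  "mornene" → 7 new (m, o, r, n, e, n, e)
  "lu" → 2 new (l, u)
  "mornero" → prefix "morne" already present; 2 new (r, o)
  "lumorso" → prefix "lu" already present; 5 new (m, o, r, s, o)
  "derunrunmi" → prefix "derun" already present; 5 new (r, u, n, m, i)
  "mornerun" → prefix "morner" already present; 2 new (u, n)
  "morneso" → prefix "morne" already present; 2 new (s, o)
  "mor" → prefix "mor" already present; 0 new (none)
  "tordefen" → 8 new (t, o, r, d, e, f, e, n)
  "lindelu" → prefix "l" already present; 6 new (i, n, d, e, l, u)
  "mornemor" → prefix "morne" already present; 3 new (m, o, r)
  "mornesosar" → prefix "morneso" already present; 3 new (s, a, r)
  "mornemi" → prefix "mornem" already present; 1 new (i)
  "derunmimimor" → prefix "derunmi" already present; 5 new (m, i, m, o, r)
Total nodes = 9 + 7 + 2 + 2 + 5 + 5 + 2 + 2 + 0 + 8 + 6 + 3 + 3 + 1 + 5 = 60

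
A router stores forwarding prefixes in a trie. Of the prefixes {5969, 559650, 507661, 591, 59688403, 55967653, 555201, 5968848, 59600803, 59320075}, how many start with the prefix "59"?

Traverse to the node for "59", then collect every word in that subtree.
Matches: "591", "59320075", "59600803", "59688403", "5968848", "5969"
Count: 6

6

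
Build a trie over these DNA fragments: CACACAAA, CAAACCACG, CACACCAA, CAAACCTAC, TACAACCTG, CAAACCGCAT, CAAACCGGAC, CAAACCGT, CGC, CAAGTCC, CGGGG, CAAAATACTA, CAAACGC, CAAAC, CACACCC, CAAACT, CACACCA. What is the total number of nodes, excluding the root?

57

Insert word by word; a character creates a node only if that edge doesn't already exist:
  "CACACAAA" → 8 new (C, A, C, A, C, A, A, A)
  "CAAACCACG" → prefix "CA" already present; 7 new (A, A, C, C, A, C, G)
  "CACACCAA" → prefix "CACAC" already present; 3 new (C, A, A)
  "CAAACCTAC" → prefix "CAAACC" already present; 3 new (T, A, C)
  "TACAACCTG" → 9 new (T, A, C, A, A, C, C, T, G)
  "CAAACCGCAT" → prefix "CAAACC" already present; 4 new (G, C, A, T)
  "CAAACCGGAC" → prefix "CAAACCG" already present; 3 new (G, A, C)
  "CAAACCGT" → prefix "CAAACCG" already present; 1 new (T)
  "CGC" → prefix "C" already present; 2 new (G, C)
  "CAAGTCC" → prefix "CAA" already present; 4 new (G, T, C, C)
  "CGGGG" → prefix "CG" already present; 3 new (G, G, G)
  "CAAAATACTA" → prefix "CAAA" already present; 6 new (A, T, A, C, T, A)
  "CAAACGC" → prefix "CAAAC" already present; 2 new (G, C)
  "CAAAC" → prefix "CAAAC" already present; 0 new (none)
  "CACACCC" → prefix "CACACC" already present; 1 new (C)
  "CAAACT" → prefix "CAAAC" already present; 1 new (T)
  "CACACCA" → prefix "CACACCA" already present; 0 new (none)
Total nodes = 8 + 7 + 3 + 3 + 9 + 4 + 3 + 1 + 2 + 4 + 3 + 6 + 2 + 0 + 1 + 1 + 0 = 57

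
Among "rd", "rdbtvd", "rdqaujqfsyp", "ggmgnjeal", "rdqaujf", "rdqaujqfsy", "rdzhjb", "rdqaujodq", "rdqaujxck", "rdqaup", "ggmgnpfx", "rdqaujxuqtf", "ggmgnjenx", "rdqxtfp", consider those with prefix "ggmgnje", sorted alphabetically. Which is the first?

ggmgnjeal

Words with prefix "ggmgnje", in lexicographic order: "ggmgnjeal", "ggmgnjenx"
The 1st is ggmgnjeal.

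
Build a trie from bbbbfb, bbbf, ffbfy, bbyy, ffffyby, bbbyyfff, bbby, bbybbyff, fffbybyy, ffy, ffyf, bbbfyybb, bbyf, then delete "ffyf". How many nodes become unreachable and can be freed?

1

A node on "ffyf"'s path can go only if nothing else ends at it or branches off below it.
The suffix "f" (1 node) is used only by "ffyf"; "ffy" is itself a stored word, so pruning stops there.
Nodes removed: 1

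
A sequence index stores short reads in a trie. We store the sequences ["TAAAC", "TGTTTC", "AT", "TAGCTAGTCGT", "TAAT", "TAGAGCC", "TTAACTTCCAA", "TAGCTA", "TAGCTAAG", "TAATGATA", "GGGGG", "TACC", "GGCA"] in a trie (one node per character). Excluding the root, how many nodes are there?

Insert word by word; a character creates a node only if that edge doesn't already exist:
  "TAAAC" → 5 new (T, A, A, A, C)
  "TGTTTC" → prefix "T" already present; 5 new (G, T, T, T, C)
  "AT" → 2 new (A, T)
  "TAGCTAGTCGT" → prefix "TA" already present; 9 new (G, C, T, A, G, T, C, G, T)
  "TAAT" → prefix "TAA" already present; 1 new (T)
  "TAGAGCC" → prefix "TAG" already present; 4 new (A, G, C, C)
  "TTAACTTCCAA" → prefix "T" already present; 10 new (T, A, A, C, T, T, C, C, A, A)
  "TAGCTA" → prefix "TAGCTA" already present; 0 new (none)
  "TAGCTAAG" → prefix "TAGCTA" already present; 2 new (A, G)
  "TAATGATA" → prefix "TAAT" already present; 4 new (G, A, T, A)
  "GGGGG" → 5 new (G, G, G, G, G)
  "TACC" → prefix "TA" already present; 2 new (C, C)
  "GGCA" → prefix "GG" already present; 2 new (C, A)
Total nodes = 5 + 5 + 2 + 9 + 1 + 4 + 10 + 0 + 2 + 4 + 5 + 2 + 2 = 51

51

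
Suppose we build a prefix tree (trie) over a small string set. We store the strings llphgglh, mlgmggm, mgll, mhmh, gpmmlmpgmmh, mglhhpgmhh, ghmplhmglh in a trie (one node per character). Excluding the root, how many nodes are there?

48

For each word, the new-node count is its length minus the longest prefix already in the trie:
  "llphgglh" → 8 new (l, l, p, h, g, g, l, h)
  "mlgmggm" → 7 new (m, l, g, m, g, g, m)
  "mgll" → prefix "m" already present; 3 new (g, l, l)
  "mhmh" → prefix "m" already present; 3 new (h, m, h)
  "gpmmlmpgmmh" → 11 new (g, p, m, m, l, m, p, g, m, m, h)
  "mglhhpgmhh" → prefix "mgl" already present; 7 new (h, h, p, g, m, h, h)
  "ghmplhmglh" → prefix "g" already present; 9 new (h, m, p, l, h, m, g, l, h)
Total nodes = 8 + 7 + 3 + 3 + 11 + 7 + 9 = 48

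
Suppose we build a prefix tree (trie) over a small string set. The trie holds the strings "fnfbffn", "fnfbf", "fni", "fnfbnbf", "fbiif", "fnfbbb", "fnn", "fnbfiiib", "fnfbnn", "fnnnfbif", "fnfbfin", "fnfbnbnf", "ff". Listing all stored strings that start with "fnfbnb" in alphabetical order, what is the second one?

Words with prefix "fnfbnb", in lexicographic order: "fnfbnbf", "fnfbnbnf"
The 2nd is fnfbnbnf.

fnfbnbnf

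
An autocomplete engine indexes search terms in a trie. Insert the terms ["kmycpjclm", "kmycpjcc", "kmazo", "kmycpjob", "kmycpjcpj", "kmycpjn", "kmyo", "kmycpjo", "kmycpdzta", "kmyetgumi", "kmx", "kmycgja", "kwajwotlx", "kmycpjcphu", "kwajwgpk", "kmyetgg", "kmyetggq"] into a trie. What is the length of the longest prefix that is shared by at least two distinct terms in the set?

The deepest shared node is where two words last agree before diverging.
e.g. "kmycpjcphu" and "kmycpjcpj" share the prefix "kmycpjcp" of length 8; no pair shares a longer one.
Longest shared-prefix length: 8

8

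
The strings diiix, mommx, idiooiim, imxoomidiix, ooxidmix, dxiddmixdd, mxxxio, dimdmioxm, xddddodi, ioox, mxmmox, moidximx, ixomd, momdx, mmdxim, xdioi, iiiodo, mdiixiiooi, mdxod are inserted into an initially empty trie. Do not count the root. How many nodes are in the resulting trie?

109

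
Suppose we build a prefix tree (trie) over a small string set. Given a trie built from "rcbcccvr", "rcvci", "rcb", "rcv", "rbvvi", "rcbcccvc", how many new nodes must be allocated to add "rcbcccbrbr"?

4

"rcbccc" is already a path in the trie; the remaining "brbr" must be added.
So 10 − 6 = 4 new nodes.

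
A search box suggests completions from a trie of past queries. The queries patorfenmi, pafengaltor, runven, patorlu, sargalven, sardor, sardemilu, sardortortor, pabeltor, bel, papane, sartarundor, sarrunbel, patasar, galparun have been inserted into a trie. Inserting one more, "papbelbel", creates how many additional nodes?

6

Walking "papbelbel" from the root, the first 3 characters ("pap") follow existing edges; "b" is the first miss.
New nodes needed: |"papbelbel"| − 3 = 9 − 3 = 6.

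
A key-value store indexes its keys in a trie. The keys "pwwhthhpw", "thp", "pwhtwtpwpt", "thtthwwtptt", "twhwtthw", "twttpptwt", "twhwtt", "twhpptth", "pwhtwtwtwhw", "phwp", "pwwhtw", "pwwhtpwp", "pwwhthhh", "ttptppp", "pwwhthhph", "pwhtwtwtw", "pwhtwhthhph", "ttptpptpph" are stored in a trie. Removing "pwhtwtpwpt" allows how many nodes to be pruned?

After clearing the end-marker at "pwhtwtpwpt", prune upward until reaching a node still needed by another word.
The suffix "pwpt" (4 nodes) is used only by "pwhtwtpwpt"; the node for "pwhtwt" still has the child "w", so pruning stops there.
Nodes removed: 4

4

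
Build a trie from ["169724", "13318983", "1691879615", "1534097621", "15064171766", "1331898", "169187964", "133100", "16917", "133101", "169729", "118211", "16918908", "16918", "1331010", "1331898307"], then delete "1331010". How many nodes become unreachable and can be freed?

1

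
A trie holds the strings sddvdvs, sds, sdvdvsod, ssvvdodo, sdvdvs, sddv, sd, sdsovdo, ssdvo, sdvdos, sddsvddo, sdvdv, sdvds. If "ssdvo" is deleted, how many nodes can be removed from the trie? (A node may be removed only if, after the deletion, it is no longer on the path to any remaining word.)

3

A node on "ssdvo"'s path can go only if nothing else ends at it or branches off below it.
The suffix "dvo" (3 nodes) is used only by "ssdvo"; the node for "ss" still has the child "v", so pruning stops there.
Nodes removed: 3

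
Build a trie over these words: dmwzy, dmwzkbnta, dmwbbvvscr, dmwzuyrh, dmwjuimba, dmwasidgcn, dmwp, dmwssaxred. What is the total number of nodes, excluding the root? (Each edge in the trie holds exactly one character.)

42

Trace insertions, counting only characters that open a new branch:
  "dmwzy" → 5 new (d, m, w, z, y)
  "dmwzkbnta" → prefix "dmwz" already present; 5 new (k, b, n, t, a)
  "dmwbbvvscr" → prefix "dmw" already present; 7 new (b, b, v, v, s, c, r)
  "dmwzuyrh" → prefix "dmwz" already present; 4 new (u, y, r, h)
  "dmwjuimba" → prefix "dmw" already present; 6 new (j, u, i, m, b, a)
  "dmwasidgcn" → prefix "dmw" already present; 7 new (a, s, i, d, g, c, n)
  "dmwp" → prefix "dmw" already present; 1 new (p)
  "dmwssaxred" → prefix "dmw" already present; 7 new (s, s, a, x, r, e, d)
Total nodes = 5 + 5 + 7 + 4 + 6 + 7 + 1 + 7 = 42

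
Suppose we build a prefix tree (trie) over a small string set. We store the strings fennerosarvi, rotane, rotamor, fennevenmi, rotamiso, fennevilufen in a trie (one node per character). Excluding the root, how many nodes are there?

35

Count nodes per top-level branch (shared prefixes stored once):
  'f'-branch (fennerosarvi, fennevenmi, fennevilufen): 23 nodes
  'r'-branch (rotamiso, rotamor, rotane): 12 nodes
Sum: 35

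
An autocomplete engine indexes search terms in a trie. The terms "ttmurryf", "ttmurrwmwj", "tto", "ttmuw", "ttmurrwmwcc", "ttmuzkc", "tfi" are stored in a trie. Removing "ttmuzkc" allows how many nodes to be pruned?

After clearing the end-marker at "ttmuzkc", prune upward until reaching a node still needed by another word.
The suffix "zkc" (3 nodes) is used only by "ttmuzkc"; the node for "ttmu" still has the child "r", so pruning stops there.
Nodes removed: 3

3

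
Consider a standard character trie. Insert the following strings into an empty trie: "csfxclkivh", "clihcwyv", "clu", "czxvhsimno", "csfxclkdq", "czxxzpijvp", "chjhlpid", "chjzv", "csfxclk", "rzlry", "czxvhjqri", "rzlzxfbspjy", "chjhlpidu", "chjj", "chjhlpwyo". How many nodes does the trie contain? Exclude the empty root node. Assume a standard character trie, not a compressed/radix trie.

67

Trace insertions, counting only characters that open a new branch:
  "csfxclkivh" → 10 new (c, s, f, x, c, l, k, i, v, h)
  "clihcwyv" → prefix "c" already present; 7 new (l, i, h, c, w, y, v)
  "clu" → prefix "cl" already present; 1 new (u)
  "czxvhsimno" → prefix "c" already present; 9 new (z, x, v, h, s, i, m, n, o)
  "csfxclkdq" → prefix "csfxclk" already present; 2 new (d, q)
  "czxxzpijvp" → prefix "czx" already present; 7 new (x, z, p, i, j, v, p)
  "chjhlpid" → prefix "c" already present; 7 new (h, j, h, l, p, i, d)
  "chjzv" → prefix "chj" already present; 2 new (z, v)
  "csfxclk" → prefix "csfxclk" already present; 0 new (none)
  "rzlry" → 5 new (r, z, l, r, y)
  "czxvhjqri" → prefix "czxvh" already present; 4 new (j, q, r, i)
  "rzlzxfbspjy" → prefix "rzl" already present; 8 new (z, x, f, b, s, p, j, y)
  "chjhlpidu" → prefix "chjhlpid" already present; 1 new (u)
  "chjj" → prefix "chj" already present; 1 new (j)
  "chjhlpwyo" → prefix "chjhlp" already present; 3 new (w, y, o)
Total nodes = 10 + 7 + 1 + 9 + 2 + 7 + 7 + 2 + 0 + 5 + 4 + 8 + 1 + 1 + 3 = 67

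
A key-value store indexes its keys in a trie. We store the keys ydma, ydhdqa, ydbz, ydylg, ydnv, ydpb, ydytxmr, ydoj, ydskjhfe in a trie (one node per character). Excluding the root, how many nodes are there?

29

Count nodes per top-level branch (shared prefixes stored once):
  'y'-branch (ydbz, ydhdqa, ydma, ydnv, ydoj, ydpb, ydskjhfe, ydylg, ydytxmr): 29 nodes
Sum: 29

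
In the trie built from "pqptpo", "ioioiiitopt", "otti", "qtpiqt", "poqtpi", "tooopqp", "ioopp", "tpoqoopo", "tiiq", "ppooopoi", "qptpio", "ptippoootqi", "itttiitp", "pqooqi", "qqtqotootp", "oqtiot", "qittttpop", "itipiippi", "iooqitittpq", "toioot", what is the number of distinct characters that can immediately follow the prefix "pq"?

2

Walk "pq" from the root, arriving at one node.
Characters that immediately follow "pq" among the stored strings: {o, p}.
That node has 2 child edges.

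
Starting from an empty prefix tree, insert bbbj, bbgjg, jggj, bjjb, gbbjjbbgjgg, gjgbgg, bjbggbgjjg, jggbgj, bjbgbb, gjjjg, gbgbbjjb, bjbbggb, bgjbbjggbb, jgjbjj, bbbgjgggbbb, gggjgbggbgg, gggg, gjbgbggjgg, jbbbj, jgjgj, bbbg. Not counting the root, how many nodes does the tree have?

102

Insert word by word; a character creates a node only if that edge doesn't already exist:
  "bbbj" → 4 new (b, b, b, j)
  "bbgjg" → prefix "bb" already present; 3 new (g, j, g)
  "jggj" → 4 new (j, g, g, j)
  "bjjb" → prefix "b" already present; 3 new (j, j, b)
  "gbbjjbbgjgg" → 11 new (g, b, b, j, j, b, b, g, j, g, g)
  "gjgbgg" → prefix "g" already present; 5 new (j, g, b, g, g)
  "bjbggbgjjg" → prefix "bj" already present; 8 new (b, g, g, b, g, j, j, g)
  "jggbgj" → prefix "jgg" already present; 3 new (b, g, j)
  "bjbgbb" → prefix "bjbg" already present; 2 new (b, b)
  "gjjjg" → prefix "gj" already present; 3 new (j, j, g)
  "gbgbbjjb" → prefix "gb" already present; 6 new (g, b, b, j, j, b)
  "bjbbggb" → prefix "bjb" already present; 4 new (b, g, g, b)
  "bgjbbjggbb" → prefix "b" already present; 9 new (g, j, b, b, j, g, g, b, b)
  "jgjbjj" → prefix "jg" already present; 4 new (j, b, j, j)
  "bbbgjgggbbb" → prefix "bbb" already present; 8 new (g, j, g, g, g, b, b, b)
  "gggjgbggbgg" → prefix "g" already present; 10 new (g, g, j, g, b, g, g, b, g, g)
  "gggg" → prefix "ggg" already present; 1 new (g)
  "gjbgbggjgg" → prefix "gj" already present; 8 new (b, g, b, g, g, j, g, g)
  "jbbbj" → prefix "j" already present; 4 new (b, b, b, j)
  "jgjgj" → prefix "jgj" already present; 2 new (g, j)
  "bbbg" → prefix "bbbg" already present; 0 new (none)
Total nodes = 4 + 3 + 4 + 3 + 11 + 5 + 8 + 3 + 2 + 3 + 6 + 4 + 9 + 4 + 8 + 10 + 1 + 8 + 4 + 2 + 0 = 102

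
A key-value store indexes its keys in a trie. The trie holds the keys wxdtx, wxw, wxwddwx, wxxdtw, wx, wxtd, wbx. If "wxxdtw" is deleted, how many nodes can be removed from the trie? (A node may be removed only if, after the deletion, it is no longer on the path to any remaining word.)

Walk "wxxdtw" from the leaf back toward the root, removing each node that no remaining word uses.
The suffix "xdtw" (4 nodes) is used only by "wxxdtw"; the node for "wx" still has the child "d", so pruning stops there.
Nodes removed: 4

4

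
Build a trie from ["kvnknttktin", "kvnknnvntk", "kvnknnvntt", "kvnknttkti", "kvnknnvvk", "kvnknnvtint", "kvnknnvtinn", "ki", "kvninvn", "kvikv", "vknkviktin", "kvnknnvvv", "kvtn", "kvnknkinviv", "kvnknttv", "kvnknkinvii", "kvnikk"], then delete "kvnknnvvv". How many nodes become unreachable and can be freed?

A node on "kvnknnvvv"'s path can go only if nothing else ends at it or branches off below it.
The suffix "v" (1 node) is used only by "kvnknnvvv"; the node for "kvnknnvv" still has the child "k", so pruning stops there.
Nodes removed: 1

1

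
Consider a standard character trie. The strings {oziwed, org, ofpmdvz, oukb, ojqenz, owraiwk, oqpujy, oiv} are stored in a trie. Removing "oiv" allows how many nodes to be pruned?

Walk "oiv" from the leaf back toward the root, removing each node that no remaining word uses.
The suffix "iv" (2 nodes) is used only by "oiv"; the node for "o" still has the child "z", so pruning stops there.
Nodes removed: 2

2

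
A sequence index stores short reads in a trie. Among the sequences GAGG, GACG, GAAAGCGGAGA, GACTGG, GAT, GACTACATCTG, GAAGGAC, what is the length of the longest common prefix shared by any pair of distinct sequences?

Equivalently: take the maximum, over all pairs, of their longest common prefix length.
"GACTACATCTG" and "GACTGG" agree on "GACT" (4 characters) before diverging; nothing deeper is shared.
Longest shared-prefix length: 4

4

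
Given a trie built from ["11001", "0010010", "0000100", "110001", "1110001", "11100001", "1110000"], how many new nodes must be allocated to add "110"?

0

Every character of "110" already lies on an existing path (it is a prefix of some stored word).
No new nodes are needed: 0.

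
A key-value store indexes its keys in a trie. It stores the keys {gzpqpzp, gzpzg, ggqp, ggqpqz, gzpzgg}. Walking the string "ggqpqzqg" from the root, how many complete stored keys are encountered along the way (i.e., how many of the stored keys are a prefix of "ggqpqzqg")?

2

Traverse "ggqpqzqg" character by character; count nodes along the way that are marked as word ends.
Prefixes of the query that are stored words: "ggqp", "ggqpqz"
Count: 2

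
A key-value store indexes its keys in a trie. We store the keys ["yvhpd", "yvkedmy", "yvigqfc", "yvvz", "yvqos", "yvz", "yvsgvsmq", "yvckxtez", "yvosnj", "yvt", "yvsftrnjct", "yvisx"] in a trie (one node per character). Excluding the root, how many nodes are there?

47

Insert word by word; a character creates a node only if that edge doesn't already exist:
  "yvhpd" → 5 new (y, v, h, p, d)
  "yvkedmy" → prefix "yv" already present; 5 new (k, e, d, m, y)
  "yvigqfc" → prefix "yv" already present; 5 new (i, g, q, f, c)
  "yvvz" → prefix "yv" already present; 2 new (v, z)
  "yvqos" → prefix "yv" already present; 3 new (q, o, s)
  "yvz" → prefix "yv" already present; 1 new (z)
  "yvsgvsmq" → prefix "yv" already present; 6 new (s, g, v, s, m, q)
  "yvckxtez" → prefix "yv" already present; 6 new (c, k, x, t, e, z)
  "yvosnj" → prefix "yv" already present; 4 new (o, s, n, j)
  "yvt" → prefix "yv" already present; 1 new (t)
  "yvsftrnjct" → prefix "yvs" already present; 7 new (f, t, r, n, j, c, t)
  "yvisx" → prefix "yvi" already present; 2 new (s, x)
Total nodes = 5 + 5 + 5 + 2 + 3 + 1 + 6 + 6 + 4 + 1 + 7 + 2 = 47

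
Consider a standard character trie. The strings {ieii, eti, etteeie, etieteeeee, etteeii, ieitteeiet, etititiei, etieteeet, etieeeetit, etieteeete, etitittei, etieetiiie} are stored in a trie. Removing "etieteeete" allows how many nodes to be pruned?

1

Walk "etieteeete" from the leaf back toward the root, removing each node that no remaining word uses.
The suffix "e" (1 node) is used only by "etieteeete"; "etieteeet" is itself a stored word, so pruning stops there.
Nodes removed: 1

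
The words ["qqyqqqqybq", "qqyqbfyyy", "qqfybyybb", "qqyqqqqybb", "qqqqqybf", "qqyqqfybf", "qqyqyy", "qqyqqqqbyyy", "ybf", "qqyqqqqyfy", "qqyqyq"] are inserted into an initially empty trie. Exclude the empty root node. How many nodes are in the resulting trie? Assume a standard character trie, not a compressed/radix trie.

For each word, the new-node count is its length minus the longest prefix already in the trie:
  "qqyqqqqybq" → 10 new (q, q, y, q, q, q, q, y, b, q)
  "qqyqbfyyy" → prefix "qqyq" already present; 5 new (b, f, y, y, y)
  "qqfybyybb" → prefix "qq" already present; 7 new (f, y, b, y, y, b, b)
  "qqyqqqqybb" → prefix "qqyqqqqyb" already present; 1 new (b)
  "qqqqqybf" → prefix "qq" already present; 6 new (q, q, q, y, b, f)
  "qqyqqfybf" → prefix "qqyqq" already present; 4 new (f, y, b, f)
  "qqyqyy" → prefix "qqyq" already present; 2 new (y, y)
  "qqyqqqqbyyy" → prefix "qqyqqqq" already present; 4 new (b, y, y, y)
  "ybf" → 3 new (y, b, f)
  "qqyqqqqyfy" → prefix "qqyqqqqy" already present; 2 new (f, y)
  "qqyqyq" → prefix "qqyqy" already present; 1 new (q)
Total nodes = 10 + 5 + 7 + 1 + 6 + 4 + 2 + 4 + 3 + 2 + 1 = 45

45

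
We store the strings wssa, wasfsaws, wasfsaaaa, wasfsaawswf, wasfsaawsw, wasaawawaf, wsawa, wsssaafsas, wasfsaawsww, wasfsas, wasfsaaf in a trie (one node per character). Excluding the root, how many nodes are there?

Count nodes per top-level branch (shared prefixes stored once):
  'w'-branch (wasaawawaf, wasfsaaaa, wasfsaaf, wasfsaawsw, wasfsaawswf, wasfsaawsww, wasfsas, wasfsaws, wsawa, wssa, wsssaafsas): 38 nodes
Sum: 38

38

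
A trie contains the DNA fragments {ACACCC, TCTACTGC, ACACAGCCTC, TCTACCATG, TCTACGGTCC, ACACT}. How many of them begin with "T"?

Walk to "T"; the words in its subtree are exactly those with that prefix.
Matches: "TCTACCATG", "TCTACGGTCC", "TCTACTGC"
Count: 3

3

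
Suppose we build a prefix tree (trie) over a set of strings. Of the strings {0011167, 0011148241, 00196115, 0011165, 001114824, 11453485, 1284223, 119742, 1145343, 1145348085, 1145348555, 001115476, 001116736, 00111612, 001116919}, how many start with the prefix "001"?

9

Traverse to the node for "001", then collect every word in that subtree.
Words under "001": 001114824, 0011148241, 001115476, 00111612, 0011165, 0011167, 001116736, 001116919, 00196115
Count: 9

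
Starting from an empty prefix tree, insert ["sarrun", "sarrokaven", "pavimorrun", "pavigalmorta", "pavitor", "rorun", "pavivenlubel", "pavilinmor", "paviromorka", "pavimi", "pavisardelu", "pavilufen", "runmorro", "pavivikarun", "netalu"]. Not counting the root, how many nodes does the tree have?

90

Trace insertions, counting only characters that open a new branch:
  "sarrun" → 6 new (s, a, r, r, u, n)
  "sarrokaven" → prefix "sarr" already present; 6 new (o, k, a, v, e, n)
  "pavimorrun" → 10 new (p, a, v, i, m, o, r, r, u, n)
  "pavigalmorta" → prefix "pavi" already present; 8 new (g, a, l, m, o, r, t, a)
  "pavitor" → prefix "pavi" already present; 3 new (t, o, r)
  "rorun" → 5 new (r, o, r, u, n)
  "pavivenlubel" → prefix "pavi" already present; 8 new (v, e, n, l, u, b, e, l)
  "pavilinmor" → prefix "pavi" already present; 6 new (l, i, n, m, o, r)
  "paviromorka" → prefix "pavi" already present; 7 new (r, o, m, o, r, k, a)
  "pavimi" → prefix "pavim" already present; 1 new (i)
  "pavisardelu" → prefix "pavi" already present; 7 new (s, a, r, d, e, l, u)
  "pavilufen" → prefix "pavil" already present; 4 new (u, f, e, n)
  "runmorro" → prefix "r" already present; 7 new (u, n, m, o, r, r, o)
  "pavivikarun" → prefix "paviv" already present; 6 new (i, k, a, r, u, n)
  "netalu" → 6 new (n, e, t, a, l, u)
Total nodes = 6 + 6 + 10 + 8 + 3 + 5 + 8 + 6 + 7 + 1 + 7 + 4 + 7 + 6 + 6 = 90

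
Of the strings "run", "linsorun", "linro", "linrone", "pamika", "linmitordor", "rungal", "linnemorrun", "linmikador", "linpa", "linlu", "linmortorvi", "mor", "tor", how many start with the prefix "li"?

9

Traverse to the node for "li", then collect every word in that subtree.
Matches: "linlu", "linmikador", "linmitordor", "linmortorvi", "linnemorrun", "linpa", "linro", "linrone", "linsorun"
Count: 9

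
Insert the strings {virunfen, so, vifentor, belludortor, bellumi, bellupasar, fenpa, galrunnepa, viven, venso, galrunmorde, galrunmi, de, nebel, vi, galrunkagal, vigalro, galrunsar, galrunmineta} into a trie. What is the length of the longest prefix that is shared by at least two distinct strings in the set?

8

The deepest shared node is where two words last agree before diverging.
e.g. "galrunmi" and "galrunmineta" share the prefix "galrunmi" of length 8; no pair shares a longer one.
Longest shared-prefix length: 8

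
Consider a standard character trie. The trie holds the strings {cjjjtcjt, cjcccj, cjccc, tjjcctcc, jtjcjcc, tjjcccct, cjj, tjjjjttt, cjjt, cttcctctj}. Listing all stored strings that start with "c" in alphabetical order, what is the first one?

Words with prefix "c", in lexicographic order: "cjccc", "cjcccj", "cjj", "cjjjtcjt", "cjjt", "cttcctctj"
The 1st is cjccc.

cjccc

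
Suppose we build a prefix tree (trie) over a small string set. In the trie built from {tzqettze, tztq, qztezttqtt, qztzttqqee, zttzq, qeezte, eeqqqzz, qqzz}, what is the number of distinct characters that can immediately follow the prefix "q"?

3

Follow the path "q" to its node, then look at its outgoing edges.
Distinct next characters after "q": e, q, z.
That node has 3 child edges.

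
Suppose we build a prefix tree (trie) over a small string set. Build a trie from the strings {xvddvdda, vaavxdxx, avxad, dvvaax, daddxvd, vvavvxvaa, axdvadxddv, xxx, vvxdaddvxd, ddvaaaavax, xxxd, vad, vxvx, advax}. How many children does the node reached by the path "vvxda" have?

1

Walk "vvxda" from the root, arriving at one node.
Distinct next characters after "vvxda": d.
That node has 1 child edge.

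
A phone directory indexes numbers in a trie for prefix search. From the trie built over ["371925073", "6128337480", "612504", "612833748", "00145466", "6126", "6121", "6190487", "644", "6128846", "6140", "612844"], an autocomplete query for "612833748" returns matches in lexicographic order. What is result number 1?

612833748

DFS of the "612833748" subtree visits, in order: "612833748", "6128337480"
The 1st is 612833748.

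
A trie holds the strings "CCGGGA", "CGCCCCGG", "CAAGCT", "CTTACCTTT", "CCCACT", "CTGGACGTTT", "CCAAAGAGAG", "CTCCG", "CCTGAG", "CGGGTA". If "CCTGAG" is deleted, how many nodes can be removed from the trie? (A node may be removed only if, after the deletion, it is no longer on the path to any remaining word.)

4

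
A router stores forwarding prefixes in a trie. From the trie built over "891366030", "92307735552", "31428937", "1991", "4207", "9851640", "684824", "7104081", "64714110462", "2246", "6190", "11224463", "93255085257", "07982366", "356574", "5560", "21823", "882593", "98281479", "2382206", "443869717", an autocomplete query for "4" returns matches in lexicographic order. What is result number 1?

DFS of the "4" subtree visits, in order: "4207", "443869717"
The 1st is 4207.

4207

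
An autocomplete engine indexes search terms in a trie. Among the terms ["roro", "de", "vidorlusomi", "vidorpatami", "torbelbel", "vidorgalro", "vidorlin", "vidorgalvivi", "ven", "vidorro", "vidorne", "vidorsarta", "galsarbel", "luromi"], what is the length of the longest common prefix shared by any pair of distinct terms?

The deepest shared node is where two words last agree before diverging.
e.g. "vidorgalro" and "vidorgalvivi" share the prefix "vidorgal" of length 8; no pair shares a longer one.
Longest shared-prefix length: 8

8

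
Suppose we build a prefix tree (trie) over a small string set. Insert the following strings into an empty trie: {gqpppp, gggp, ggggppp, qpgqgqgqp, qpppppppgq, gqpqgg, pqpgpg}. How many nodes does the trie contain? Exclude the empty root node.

39

Trie structure (* marks end of a word):
(root)
├─ g
│  ├─ g
│  │  └─ g
│  │     ├─ g
│  │     │  └─ p
│  │     │     └─ p
│  │     │        └─ p *
│  │     └─ p *
│  └─ q
│     └─ p
│        ├─ p
│        │  └─ p
│        │     └─ p *
│        └─ q
│           └─ g
│              └─ g *
├─ p
│  └─ q
│     └─ p
│        └─ g
│           └─ p
│              └─ g *
└─ q
   └─ p
      ├─ g
      │  └─ q
      │     └─ g
      │        └─ q
      │           └─ g
      │              └─ q
      │                 └─ p *
      └─ p
         └─ p
            └─ p
               └─ p
                  └─ p
                     └─ p
                        └─ g
                           └─ q *
Counting every labelled node above: 39.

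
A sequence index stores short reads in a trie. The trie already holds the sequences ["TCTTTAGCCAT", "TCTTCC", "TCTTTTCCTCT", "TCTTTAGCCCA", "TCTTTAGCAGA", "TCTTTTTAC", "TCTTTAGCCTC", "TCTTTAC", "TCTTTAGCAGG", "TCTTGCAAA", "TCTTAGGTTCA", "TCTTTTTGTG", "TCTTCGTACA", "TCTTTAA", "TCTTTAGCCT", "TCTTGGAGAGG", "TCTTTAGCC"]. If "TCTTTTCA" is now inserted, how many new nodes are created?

"TCTTTTC" is already a path in the trie; the remaining "A" must be added.
So 8 − 7 = 1 new nodes.

1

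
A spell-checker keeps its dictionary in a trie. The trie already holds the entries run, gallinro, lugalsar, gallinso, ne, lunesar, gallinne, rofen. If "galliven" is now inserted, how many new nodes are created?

"galli" is already a path in the trie; the remaining "ven" must be added.
So 8 − 5 = 3 new nodes.

3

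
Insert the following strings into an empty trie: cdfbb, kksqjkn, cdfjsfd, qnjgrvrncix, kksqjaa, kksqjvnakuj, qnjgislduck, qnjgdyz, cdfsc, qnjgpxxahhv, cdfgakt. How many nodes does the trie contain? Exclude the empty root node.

For each word, the new-node count is its length minus the longest prefix already in the trie:
  "cdfbb" → 5 new (c, d, f, b, b)
  "kksqjkn" → 7 new (k, k, s, q, j, k, n)
  "cdfjsfd" → prefix "cdf" already present; 4 new (j, s, f, d)
  "qnjgrvrncix" → 11 new (q, n, j, g, r, v, r, n, c, i, x)
  "kksqjaa" → prefix "kksqj" already present; 2 new (a, a)
  "kksqjvnakuj" → prefix "kksqj" already present; 6 new (v, n, a, k, u, j)
  "qnjgislduck" → prefix "qnjg" already present; 7 new (i, s, l, d, u, c, k)
  "qnjgdyz" → prefix "qnjg" already present; 3 new (d, y, z)
  "cdfsc" → prefix "cdf" already present; 2 new (s, c)
  "qnjgpxxahhv" → prefix "qnjg" already present; 7 new (p, x, x, a, h, h, v)
  "cdfgakt" → prefix "cdf" already present; 4 new (g, a, k, t)
Total nodes = 5 + 7 + 4 + 11 + 2 + 6 + 7 + 3 + 2 + 7 + 4 = 58

58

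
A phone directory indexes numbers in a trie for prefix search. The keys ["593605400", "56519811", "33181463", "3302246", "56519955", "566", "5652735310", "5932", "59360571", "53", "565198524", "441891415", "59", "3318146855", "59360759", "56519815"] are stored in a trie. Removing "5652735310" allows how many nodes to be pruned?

After clearing the end-marker at "5652735310", prune upward until reaching a node still needed by another word.
The suffix "2735310" (7 nodes) is used only by "5652735310"; the node for "565" still has the child "1", so pruning stops there.
Nodes removed: 7

7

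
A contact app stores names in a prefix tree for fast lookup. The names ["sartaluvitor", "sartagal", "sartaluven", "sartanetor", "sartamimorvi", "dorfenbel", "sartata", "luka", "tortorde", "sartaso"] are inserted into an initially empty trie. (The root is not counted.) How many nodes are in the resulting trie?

Insert word by word; a character creates a node only if that edge doesn't already exist:
  "sartaluvitor" → 12 new (s, a, r, t, a, l, u, v, i, t, o, r)
  "sartagal" → prefix "sarta" already present; 3 new (g, a, l)
  "sartaluven" → prefix "sartaluv" already present; 2 new (e, n)
  "sartanetor" → prefix "sarta" already present; 5 new (n, e, t, o, r)
  "sartamimorvi" → prefix "sarta" already present; 7 new (m, i, m, o, r, v, i)
  "dorfenbel" → 9 new (d, o, r, f, e, n, b, e, l)
  "sartata" → prefix "sarta" already present; 2 new (t, a)
  "luka" → 4 new (l, u, k, a)
  "tortorde" → 8 new (t, o, r, t, o, r, d, e)
  "sartaso" → prefix "sarta" already present; 2 new (s, o)
Total nodes = 12 + 3 + 2 + 5 + 7 + 9 + 2 + 4 + 8 + 2 = 54

54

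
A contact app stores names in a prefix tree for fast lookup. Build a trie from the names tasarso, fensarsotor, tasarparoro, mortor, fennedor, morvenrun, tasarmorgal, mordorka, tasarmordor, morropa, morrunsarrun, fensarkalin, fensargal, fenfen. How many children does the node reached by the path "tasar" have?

3

Walk "tasar" from the root, arriving at one node.
Distinct next characters after "tasar": m, p, s.
That node has 3 child edges.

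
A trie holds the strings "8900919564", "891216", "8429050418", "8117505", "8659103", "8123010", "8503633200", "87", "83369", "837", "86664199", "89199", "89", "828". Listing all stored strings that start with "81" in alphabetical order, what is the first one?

8117505

Words with prefix "81", in lexicographic order: "8117505", "8123010"
Position 1: 8117505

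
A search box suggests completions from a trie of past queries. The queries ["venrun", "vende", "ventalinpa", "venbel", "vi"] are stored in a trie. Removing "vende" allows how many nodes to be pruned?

2

After clearing the end-marker at "vende", prune upward until reaching a node still needed by another word.
The suffix "de" (2 nodes) is used only by "vende"; the node for "ven" still has the child "r", so pruning stops there.
Nodes removed: 2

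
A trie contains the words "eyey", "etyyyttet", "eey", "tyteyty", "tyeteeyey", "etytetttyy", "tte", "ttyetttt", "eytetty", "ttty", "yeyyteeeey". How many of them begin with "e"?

5

Traverse to the node for "e", then collect every word in that subtree.
Words under "e": eey, etytetttyy, etyyyttet, eyey, eytetty
Count: 5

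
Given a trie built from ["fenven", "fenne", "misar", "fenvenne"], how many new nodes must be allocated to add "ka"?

Nothing in the trie begins with "k"; the whole of "ka" is new.
2 − 0 = 2 new nodes.

2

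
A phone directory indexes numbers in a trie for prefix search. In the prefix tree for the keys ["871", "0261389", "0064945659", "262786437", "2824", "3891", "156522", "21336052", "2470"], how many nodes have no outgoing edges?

Leaves are exactly the stored words that no other stored word extends.
Those words: "0064945659", "0261389", "156522", "21336052", "2470", "262786437", "2824", "3891", "871"
Leaf count: 9

9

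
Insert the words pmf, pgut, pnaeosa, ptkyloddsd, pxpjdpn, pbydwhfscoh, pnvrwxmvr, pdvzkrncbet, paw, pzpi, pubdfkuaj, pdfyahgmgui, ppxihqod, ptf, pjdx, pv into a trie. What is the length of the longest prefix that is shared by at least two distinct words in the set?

2

The deepest shared node is where two words last agree before diverging.
"pdfyahgmgui" and "pdvzkrncbet" agree on "pd" (2 characters) before diverging; nothing deeper is shared.
Longest shared-prefix length: 2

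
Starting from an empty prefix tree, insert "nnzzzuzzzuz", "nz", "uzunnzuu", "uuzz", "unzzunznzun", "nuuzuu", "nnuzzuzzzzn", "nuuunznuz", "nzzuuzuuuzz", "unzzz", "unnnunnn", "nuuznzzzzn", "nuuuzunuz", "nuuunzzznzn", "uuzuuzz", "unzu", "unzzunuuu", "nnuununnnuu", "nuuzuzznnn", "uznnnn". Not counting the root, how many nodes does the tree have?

110

For each word, the new-node count is its length minus the longest prefix already in the trie:
  "nnzzzuzzzuz" → 11 new (n, n, z, z, z, u, z, z, z, u, z)
  "nz" → prefix "n" already present; 1 new (z)
  "uzunnzuu" → 8 new (u, z, u, n, n, z, u, u)
  "uuzz" → prefix "u" already present; 3 new (u, z, z)
  "unzzunznzun" → prefix "u" already present; 10 new (n, z, z, u, n, z, n, z, u, n)
  "nuuzuu" → prefix "n" already present; 5 new (u, u, z, u, u)
  "nnuzzuzzzzn" → prefix "nn" already present; 9 new (u, z, z, u, z, z, z, z, n)
  "nuuunznuz" → prefix "nuu" already present; 6 new (u, n, z, n, u, z)
  "nzzuuzuuuzz" → prefix "nz" already present; 9 new (z, u, u, z, u, u, u, z, z)
  "unzzz" → prefix "unzz" already present; 1 new (z)
  "unnnunnn" → prefix "un" already present; 6 new (n, n, u, n, n, n)
  "nuuznzzzzn" → prefix "nuuz" already present; 6 new (n, z, z, z, z, n)
  "nuuuzunuz" → prefix "nuuu" already present; 5 new (z, u, n, u, z)
  "nuuunzzznzn" → prefix "nuuunz" already present; 5 new (z, z, n, z, n)
  "uuzuuzz" → prefix "uuz" already present; 4 new (u, u, z, z)
  "unzu" → prefix "unz" already present; 1 new (u)
  "unzzunuuu" → prefix "unzzun" already present; 3 new (u, u, u)
  "nnuununnnuu" → prefix "nnu" already present; 8 new (u, n, u, n, n, n, u, u)
  "nuuzuzznnn" → prefix "nuuzu" already present; 5 new (z, z, n, n, n)
  "uznnnn" → prefix "uz" already present; 4 new (n, n, n, n)
Total nodes = 11 + 1 + 8 + 3 + 10 + 5 + 9 + 6 + 9 + 1 + 6 + 6 + 5 + 5 + 4 + 1 + 3 + 8 + 5 + 4 = 110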